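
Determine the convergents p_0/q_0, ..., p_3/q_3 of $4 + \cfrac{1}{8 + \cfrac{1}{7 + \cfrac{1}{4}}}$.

Using the convergent recurrence p_i = a_i*p_{i-1} + p_{i-2}, q_i = a_i*q_{i-1} + q_{i-2} with p_{-2}=0, p_{-1}=1, q_{-2}=1, q_{-1}=0:
  i=0: a_0=4, p_0 = 4*1 + 0 = 4, q_0 = 4*0 + 1 = 1.
  i=1: a_1=8, p_1 = 8*4 + 1 = 33, q_1 = 8*1 + 0 = 8.
  i=2: a_2=7, p_2 = 7*33 + 4 = 235, q_2 = 7*8 + 1 = 57.
  i=3: a_3=4, p_3 = 4*235 + 33 = 973, q_3 = 4*57 + 8 = 236.

4/1, 33/8, 235/57, 973/236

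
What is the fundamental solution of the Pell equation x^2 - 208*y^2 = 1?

First expand sqrt(208) as a continued fraction. With x_i = (sqrt(208) + m_i)/d_i and (m_0, d_0) = (0, 1): a_0 = floor(sqrt(208)) = 14, since 14^2 = 196 <= 208 < 225 = 15^2.
Iterate m_{i+1} = d_i*a_i - m_i, d_{i+1} = (208 - m_{i+1}^2)/d_i, a_{i+1} = floor((a_0 + m_{i+1})/d_{i+1}):
  m_1 = 1*14 - 0 = 14, d_1 = (208 - 14^2)/1 = 12/1 = 12, a_1 = floor((14 + 14)/12) = 2.
  m_2 = 12*2 - 14 = 10, d_2 = (208 - 10^2)/12 = 108/12 = 9, a_2 = floor((14 + 10)/9) = 2.
  m_3 = 9*2 - 10 = 8, d_3 = (208 - 8^2)/9 = 144/9 = 16, a_3 = floor((14 + 8)/16) = 1.
  m_4 = 16*1 - 8 = 8, d_4 = (208 - 8^2)/16 = 144/16 = 9, a_4 = floor((14 + 8)/9) = 2.
  m_5 = 9*2 - 8 = 10, d_5 = (208 - 10^2)/9 = 108/9 = 12, a_5 = floor((14 + 10)/12) = 2.
  m_6 = 12*2 - 10 = 14, d_6 = (208 - 14^2)/12 = 12/12 = 1, a_6 = floor((14 + 14)/1) = 28.
  m_7 = 1*28 - 14 = 14, d_7 = (208 - 14^2)/1 = 12/1 = 12: (m_7, d_7) = (m_1, d_1) = (14, 12), so from here the quotients repeat a_1, ..., a_6; the period length is 6.
So sqrt(208) = [14; (2, 2, 1, 2, 2, 28)] with period length k = 6.
k is even, so the fundamental solution of x^2 - 208y^2 = 1 is (p_{k-1}, q_{k-1}) = (p_5, q_5); compute convergents through index 5.
Convergents (p_i = a_i*p_{i-1} + p_{i-2}, q_i = a_i*q_{i-1} + q_{i-2} with p_{-2}=0, p_{-1}=1, q_{-2}=1, q_{-1}=0):
  i=0: a_0=14, p_0 = 14*1 + 0 = 14, q_0 = 14*0 + 1 = 1.
  i=1: a_1=2, p_1 = 2*14 + 1 = 29, q_1 = 2*1 + 0 = 2.
  i=2: a_2=2, p_2 = 2*29 + 14 = 72, q_2 = 2*2 + 1 = 5.
  i=3: a_3=1, p_3 = 1*72 + 29 = 101, q_3 = 1*5 + 2 = 7.
  i=4: a_4=2, p_4 = 2*101 + 72 = 274, q_4 = 2*7 + 5 = 19.
  i=5: a_5=2, p_5 = 2*274 + 101 = 649, q_5 = 2*19 + 7 = 45.
Check: 649^2 - 208*45^2 = 421201 - 421200 = 1, so (x, y) = (649, 45) solves the equation, and by the theorem it is the least positive solution.

(x, y) = (649, 45)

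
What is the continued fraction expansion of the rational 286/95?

[3; 95]

Run the Euclidean algorithm on 286 and 95; the successive quotients are the partial quotients a_0, a_1, ... (each step inverts the fractional part left over by the previous one):
  286 = 3*95 + 1, so a_0 = 3.
  95 = 95*1 + 0, so a_1 = 95.
The remainder reaches 0 after 2 divisions, so the expansion has 2 partial quotients, read off in order.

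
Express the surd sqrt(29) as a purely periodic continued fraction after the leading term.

Write x_i = (sqrt(29) + m_i)/d_i with (m_0, d_0) = (0, 1). a_0 = floor(sqrt(29)) = 5, since 5^2 = 25 <= 29 < 36 = 6^2.
Iterate m_{i+1} = d_i*a_i - m_i, d_{i+1} = (29 - m_{i+1}^2)/d_i, a_{i+1} = floor((a_0 + m_{i+1})/d_{i+1}):
  m_1 = 1*5 - 0 = 5, d_1 = (29 - 5^2)/1 = 4/1 = 4, a_1 = floor((5 + 5)/4) = 2.
  m_2 = 4*2 - 5 = 3, d_2 = (29 - 3^2)/4 = 20/4 = 5, a_2 = floor((5 + 3)/5) = 1.
  m_3 = 5*1 - 3 = 2, d_3 = (29 - 2^2)/5 = 25/5 = 5, a_3 = floor((5 + 2)/5) = 1.
  m_4 = 5*1 - 2 = 3, d_4 = (29 - 3^2)/5 = 20/5 = 4, a_4 = floor((5 + 3)/4) = 2.
  m_5 = 4*2 - 3 = 5, d_5 = (29 - 5^2)/4 = 4/4 = 1, a_5 = floor((5 + 5)/1) = 10.
  m_6 = 1*10 - 5 = 5, d_6 = (29 - 5^2)/1 = 4/1 = 4: (m_6, d_6) = (m_1, d_1) = (5, 4), so from here the quotients repeat a_1, ..., a_5; the period length is 5.
Hence the expansion of sqrt(29) is a_0 = 5 followed by the repeating block 2, 1, 1, 2, 10 (period 5).

[5; (2, 1, 1, 2, 10)]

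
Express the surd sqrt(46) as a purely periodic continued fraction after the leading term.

Write x_i = (sqrt(46) + m_i)/d_i with (m_0, d_0) = (0, 1). a_0 = floor(sqrt(46)) = 6, since 6^2 = 36 <= 46 < 49 = 7^2.
Iterate m_{i+1} = d_i*a_i - m_i, d_{i+1} = (46 - m_{i+1}^2)/d_i, a_{i+1} = floor((a_0 + m_{i+1})/d_{i+1}):
  m_1 = 1*6 - 0 = 6, d_1 = (46 - 6^2)/1 = 10/1 = 10, a_1 = floor((6 + 6)/10) = 1.
  m_2 = 10*1 - 6 = 4, d_2 = (46 - 4^2)/10 = 30/10 = 3, a_2 = floor((6 + 4)/3) = 3.
  m_3 = 3*3 - 4 = 5, d_3 = (46 - 5^2)/3 = 21/3 = 7, a_3 = floor((6 + 5)/7) = 1.
  m_4 = 7*1 - 5 = 2, d_4 = (46 - 2^2)/7 = 42/7 = 6, a_4 = floor((6 + 2)/6) = 1.
  m_5 = 6*1 - 2 = 4, d_5 = (46 - 4^2)/6 = 30/6 = 5, a_5 = floor((6 + 4)/5) = 2.
  m_6 = 5*2 - 4 = 6, d_6 = (46 - 6^2)/5 = 10/5 = 2, a_6 = floor((6 + 6)/2) = 6.
  m_7 = 2*6 - 6 = 6, d_7 = (46 - 6^2)/2 = 10/2 = 5, a_7 = floor((6 + 6)/5) = 2.
  m_8 = 5*2 - 6 = 4, d_8 = (46 - 4^2)/5 = 30/5 = 6, a_8 = floor((6 + 4)/6) = 1.
  m_9 = 6*1 - 4 = 2, d_9 = (46 - 2^2)/6 = 42/6 = 7, a_9 = floor((6 + 2)/7) = 1.
  m_10 = 7*1 - 2 = 5, d_10 = (46 - 5^2)/7 = 21/7 = 3, a_10 = floor((6 + 5)/3) = 3.
  m_11 = 3*3 - 5 = 4, d_11 = (46 - 4^2)/3 = 30/3 = 10, a_11 = floor((6 + 4)/10) = 1.
  m_12 = 10*1 - 4 = 6, d_12 = (46 - 6^2)/10 = 10/10 = 1, a_12 = floor((6 + 6)/1) = 12.
  m_13 = 1*12 - 6 = 6, d_13 = (46 - 6^2)/1 = 10/1 = 10: (m_13, d_13) = (m_1, d_1) = (6, 10), so from here the quotients repeat a_1, ..., a_12; the period length is 12.
Hence the expansion of sqrt(46) is a_0 = 6 followed by the repeating block 1, 3, 1, 1, 2, 6, 2, 1, 1, 3, 1, 12 (period 12).

[6; (1, 3, 1, 1, 2, 6, 2, 1, 1, 3, 1, 12)]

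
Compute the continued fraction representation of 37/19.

[1; 1, 18]

Run the Euclidean algorithm on 37 and 19; the successive quotients are the partial quotients a_0, a_1, ... (each step inverts the fractional part left over by the previous one):
  37 = 1*19 + 18, so a_0 = 1.
  19 = 1*18 + 1, so a_1 = 1.
  18 = 18*1 + 0, so a_2 = 18.
The remainder reaches 0 after 3 divisions, so the expansion has 3 partial quotients, read off in order.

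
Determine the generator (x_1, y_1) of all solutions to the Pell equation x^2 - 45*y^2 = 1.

(x, y) = (161, 24)

First expand sqrt(45) as a continued fraction. With x_i = (sqrt(45) + m_i)/d_i and (m_0, d_0) = (0, 1): a_0 = floor(sqrt(45)) = 6, since 6^2 = 36 <= 45 < 49 = 7^2.
Iterate m_{i+1} = d_i*a_i - m_i, d_{i+1} = (45 - m_{i+1}^2)/d_i, a_{i+1} = floor((a_0 + m_{i+1})/d_{i+1}):
  m_1 = 1*6 - 0 = 6, d_1 = (45 - 6^2)/1 = 9/1 = 9, a_1 = floor((6 + 6)/9) = 1.
  m_2 = 9*1 - 6 = 3, d_2 = (45 - 3^2)/9 = 36/9 = 4, a_2 = floor((6 + 3)/4) = 2.
  m_3 = 4*2 - 3 = 5, d_3 = (45 - 5^2)/4 = 20/4 = 5, a_3 = floor((6 + 5)/5) = 2.
  m_4 = 5*2 - 5 = 5, d_4 = (45 - 5^2)/5 = 20/5 = 4, a_4 = floor((6 + 5)/4) = 2.
  m_5 = 4*2 - 5 = 3, d_5 = (45 - 3^2)/4 = 36/4 = 9, a_5 = floor((6 + 3)/9) = 1.
  m_6 = 9*1 - 3 = 6, d_6 = (45 - 6^2)/9 = 9/9 = 1, a_6 = floor((6 + 6)/1) = 12.
  m_7 = 1*12 - 6 = 6, d_7 = (45 - 6^2)/1 = 9/1 = 9: (m_7, d_7) = (m_1, d_1) = (6, 9), so from here the quotients repeat a_1, ..., a_6; the period length is 6.
So sqrt(45) = [6; (1, 2, 2, 2, 1, 12)] with period length k = 6.
k is even, so the fundamental solution of x^2 - 45y^2 = 1 is (p_{k-1}, q_{k-1}) = (p_5, q_5); compute convergents through index 5.
Convergents (p_i = a_i*p_{i-1} + p_{i-2}, q_i = a_i*q_{i-1} + q_{i-2} with p_{-2}=0, p_{-1}=1, q_{-2}=1, q_{-1}=0):
  i=0: a_0=6, p_0 = 6*1 + 0 = 6, q_0 = 6*0 + 1 = 1.
  i=1: a_1=1, p_1 = 1*6 + 1 = 7, q_1 = 1*1 + 0 = 1.
  i=2: a_2=2, p_2 = 2*7 + 6 = 20, q_2 = 2*1 + 1 = 3.
  i=3: a_3=2, p_3 = 2*20 + 7 = 47, q_3 = 2*3 + 1 = 7.
  i=4: a_4=2, p_4 = 2*47 + 20 = 114, q_4 = 2*7 + 3 = 17.
  i=5: a_5=1, p_5 = 1*114 + 47 = 161, q_5 = 1*17 + 7 = 24.
Check: 161^2 - 45*24^2 = 25921 - 25920 = 1, so (x, y) = (161, 24) solves the equation, and by the theorem it is the least positive solution.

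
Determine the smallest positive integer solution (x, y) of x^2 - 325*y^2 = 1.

First expand sqrt(325) as a continued fraction. With x_i = (sqrt(325) + m_i)/d_i and (m_0, d_0) = (0, 1): a_0 = floor(sqrt(325)) = 18, since 18^2 = 324 <= 325 < 361 = 19^2.
Iterate m_{i+1} = d_i*a_i - m_i, d_{i+1} = (325 - m_{i+1}^2)/d_i, a_{i+1} = floor((a_0 + m_{i+1})/d_{i+1}):
  m_1 = 1*18 - 0 = 18, d_1 = (325 - 18^2)/1 = 1/1 = 1, a_1 = floor((18 + 18)/1) = 36.
  m_2 = 1*36 - 18 = 18, d_2 = (325 - 18^2)/1 = 1/1 = 1: (m_2, d_2) = (m_1, d_1) = (18, 1), so from here the quotient a_1 repeats; the period length is 1.
So sqrt(325) = [18; (36)] with period length k = 1.
k is odd, so (p_{k-1}, q_{k-1}) only solves x^2 - 325y^2 = -1 and the fundamental solution of x^2 - 325y^2 = 1 is (p_{2k-1}, q_{2k-1}) = (p_1, q_1); compute convergents through index 1, running through the period twice.
Convergents (p_i = a_i*p_{i-1} + p_{i-2}, q_i = a_i*q_{i-1} + q_{i-2} with p_{-2}=0, p_{-1}=1, q_{-2}=1, q_{-1}=0):
  i=0: a_0=18, p_0 = 18*1 + 0 = 18, q_0 = 18*0 + 1 = 1.
  i=1: a_1=36, p_1 = 36*18 + 1 = 649, q_1 = 36*1 + 0 = 36.
Indeed p_0^2 - 325*q_0^2 = 324 - 325 = -1, not +1.
Check: 649^2 - 325*36^2 = 421201 - 421200 = 1, so (x, y) = (649, 36) solves the equation, and by the theorem it is the least positive solution.

(x, y) = (649, 36)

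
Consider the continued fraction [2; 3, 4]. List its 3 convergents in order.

Using the convergent recurrence p_i = a_i*p_{i-1} + p_{i-2}, q_i = a_i*q_{i-1} + q_{i-2} with p_{-2}=0, p_{-1}=1, q_{-2}=1, q_{-1}=0:
  i=0: a_0=2, p_0 = 2*1 + 0 = 2, q_0 = 2*0 + 1 = 1.
  i=1: a_1=3, p_1 = 3*2 + 1 = 7, q_1 = 3*1 + 0 = 3.
  i=2: a_2=4, p_2 = 4*7 + 2 = 30, q_2 = 4*3 + 1 = 13.

2/1, 7/3, 30/13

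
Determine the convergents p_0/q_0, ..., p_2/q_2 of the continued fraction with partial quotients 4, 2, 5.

Using the convergent recurrence p_i = a_i*p_{i-1} + p_{i-2}, q_i = a_i*q_{i-1} + q_{i-2} with p_{-2}=0, p_{-1}=1, q_{-2}=1, q_{-1}=0:
  i=0: a_0=4, p_0 = 4*1 + 0 = 4, q_0 = 4*0 + 1 = 1.
  i=1: a_1=2, p_1 = 2*4 + 1 = 9, q_1 = 2*1 + 0 = 2.
  i=2: a_2=5, p_2 = 5*9 + 4 = 49, q_2 = 5*2 + 1 = 11.

4/1, 9/2, 49/11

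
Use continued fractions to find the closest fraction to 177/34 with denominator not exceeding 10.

26/5

Expand x = 177/34 as a continued fraction with the Euclidean algorithm:
  177 = 5*34 + 7, so a_0 = 5.
  34 = 4*7 + 6, so a_1 = 4.
  7 = 1*6 + 1, so a_2 = 1.
  6 = 6*1 + 0, so a_3 = 6.
so x = [5; 4, 1, 6].
Convergents (p_i = a_i*p_{i-1} + p_{i-2}, q_i = a_i*q_{i-1} + q_{i-2} with p_{-2}=0, p_{-1}=1, q_{-2}=1, q_{-1}=0), until the denominator exceeds 10:
  i=0: a_0=5, p_0 = 5*1 + 0 = 5, q_0 = 5*0 + 1 = 1.
  i=1: a_1=4, p_1 = 4*5 + 1 = 21, q_1 = 4*1 + 0 = 4.
  i=2: a_2=1, p_2 = 1*21 + 5 = 26, q_2 = 1*4 + 1 = 5.
  i=3: a_3=6, p_3 = 6*26 + 21 = 177, q_3 = 6*5 + 4 = 34.
q_3 = 34 > 10, so the last convergent with denominator <= 10 is p_2/q_2 = 26/5.
The closest fraction with denominator <= 10 is either p_2/q_2 or the intermediate fraction (k*p_2 + p_1)/(k*q_2 + q_1) with the largest k >= 1 whose denominator stays <= 10; these approach x as k grows, and every other convergent or intermediate fraction in range is farther away.
Largest k: floor((10 - q_1)/q_2) = floor((10 - 4)/5) = 1.
That gives (1*26 + 21)/(1*5 + 4) = 47/9.
Compare the errors: |x - 26/5| = |177*5 - 26*34|/(34*5) = 1/170, and |x - 47/9| = |177*9 - 47*34|/(34*9) = 5/306.
Cross-multiplying, 1*306 = 306 < 850 = 5*170, so 1/170 is smaller: the convergent 26/5 is closer to x than 47/9.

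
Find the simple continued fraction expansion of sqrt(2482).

[49; (1, 4, 1, 1, 4, 1, 98)]

Write x_i = (sqrt(2482) + m_i)/d_i with (m_0, d_0) = (0, 1). a_0 = floor(sqrt(2482)) = 49, since 49^2 = 2401 <= 2482 < 2500 = 50^2.
Iterate m_{i+1} = d_i*a_i - m_i, d_{i+1} = (2482 - m_{i+1}^2)/d_i, a_{i+1} = floor((a_0 + m_{i+1})/d_{i+1}):
  m_1 = 1*49 - 0 = 49, d_1 = (2482 - 49^2)/1 = 81/1 = 81, a_1 = floor((49 + 49)/81) = 1.
  m_2 = 81*1 - 49 = 32, d_2 = (2482 - 32^2)/81 = 1458/81 = 18, a_2 = floor((49 + 32)/18) = 4.
  m_3 = 18*4 - 32 = 40, d_3 = (2482 - 40^2)/18 = 882/18 = 49, a_3 = floor((49 + 40)/49) = 1.
  m_4 = 49*1 - 40 = 9, d_4 = (2482 - 9^2)/49 = 2401/49 = 49, a_4 = floor((49 + 9)/49) = 1.
  m_5 = 49*1 - 9 = 40, d_5 = (2482 - 40^2)/49 = 882/49 = 18, a_5 = floor((49 + 40)/18) = 4.
  m_6 = 18*4 - 40 = 32, d_6 = (2482 - 32^2)/18 = 1458/18 = 81, a_6 = floor((49 + 32)/81) = 1.
  m_7 = 81*1 - 32 = 49, d_7 = (2482 - 49^2)/81 = 81/81 = 1, a_7 = floor((49 + 49)/1) = 98.
  m_8 = 1*98 - 49 = 49, d_8 = (2482 - 49^2)/1 = 81/1 = 81: (m_8, d_8) = (m_1, d_1) = (49, 81), so from here the quotients repeat a_1, ..., a_7; the period length is 7.
Hence the expansion of sqrt(2482) is a_0 = 49 followed by the repeating block 1, 4, 1, 1, 4, 1, 98 (period 7).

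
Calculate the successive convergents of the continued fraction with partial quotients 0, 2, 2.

0/1, 1/2, 2/5

Using the convergent recurrence p_i = a_i*p_{i-1} + p_{i-2}, q_i = a_i*q_{i-1} + q_{i-2} with p_{-2}=0, p_{-1}=1, q_{-2}=1, q_{-1}=0:
  i=0: a_0=0, p_0 = 0*1 + 0 = 0, q_0 = 0*0 + 1 = 1.
  i=1: a_1=2, p_1 = 2*0 + 1 = 1, q_1 = 2*1 + 0 = 2.
  i=2: a_2=2, p_2 = 2*1 + 0 = 2, q_2 = 2*2 + 1 = 5.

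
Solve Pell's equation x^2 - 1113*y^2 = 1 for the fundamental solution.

(x, y) = (702463, 21056)

First expand sqrt(1113) as a continued fraction. With x_i = (sqrt(1113) + m_i)/d_i and (m_0, d_0) = (0, 1): a_0 = floor(sqrt(1113)) = 33, since 33^2 = 1089 <= 1113 < 1156 = 34^2.
Iterate m_{i+1} = d_i*a_i - m_i, d_{i+1} = (1113 - m_{i+1}^2)/d_i, a_{i+1} = floor((a_0 + m_{i+1})/d_{i+1}):
  m_1 = 1*33 - 0 = 33, d_1 = (1113 - 33^2)/1 = 24/1 = 24, a_1 = floor((33 + 33)/24) = 2.
  m_2 = 24*2 - 33 = 15, d_2 = (1113 - 15^2)/24 = 888/24 = 37, a_2 = floor((33 + 15)/37) = 1.
  m_3 = 37*1 - 15 = 22, d_3 = (1113 - 22^2)/37 = 629/37 = 17, a_3 = floor((33 + 22)/17) = 3.
  m_4 = 17*3 - 22 = 29, d_4 = (1113 - 29^2)/17 = 272/17 = 16, a_4 = floor((33 + 29)/16) = 3.
  m_5 = 16*3 - 29 = 19, d_5 = (1113 - 19^2)/16 = 752/16 = 47, a_5 = floor((33 + 19)/47) = 1.
  m_6 = 47*1 - 19 = 28, d_6 = (1113 - 28^2)/47 = 329/47 = 7, a_6 = floor((33 + 28)/7) = 8.
  m_7 = 7*8 - 28 = 28, d_7 = (1113 - 28^2)/7 = 329/7 = 47, a_7 = floor((33 + 28)/47) = 1.
  m_8 = 47*1 - 28 = 19, d_8 = (1113 - 19^2)/47 = 752/47 = 16, a_8 = floor((33 + 19)/16) = 3.
  m_9 = 16*3 - 19 = 29, d_9 = (1113 - 29^2)/16 = 272/16 = 17, a_9 = floor((33 + 29)/17) = 3.
  m_10 = 17*3 - 29 = 22, d_10 = (1113 - 22^2)/17 = 629/17 = 37, a_10 = floor((33 + 22)/37) = 1.
  m_11 = 37*1 - 22 = 15, d_11 = (1113 - 15^2)/37 = 888/37 = 24, a_11 = floor((33 + 15)/24) = 2.
  m_12 = 24*2 - 15 = 33, d_12 = (1113 - 33^2)/24 = 24/24 = 1, a_12 = floor((33 + 33)/1) = 66.
  m_13 = 1*66 - 33 = 33, d_13 = (1113 - 33^2)/1 = 24/1 = 24: (m_13, d_13) = (m_1, d_1) = (33, 24), so from here the quotients repeat a_1, ..., a_12; the period length is 12.
So sqrt(1113) = [33; (2, 1, 3, 3, 1, 8, 1, 3, 3, 1, 2, 66)] with period length k = 12.
k is even, so the fundamental solution of x^2 - 1113y^2 = 1 is (p_{k-1}, q_{k-1}) = (p_11, q_11); compute convergents through index 11.
Convergents (p_i = a_i*p_{i-1} + p_{i-2}, q_i = a_i*q_{i-1} + q_{i-2} with p_{-2}=0, p_{-1}=1, q_{-2}=1, q_{-1}=0):
  i=0: a_0=33, p_0 = 33*1 + 0 = 33, q_0 = 33*0 + 1 = 1.
  i=1: a_1=2, p_1 = 2*33 + 1 = 67, q_1 = 2*1 + 0 = 2.
  i=2: a_2=1, p_2 = 1*67 + 33 = 100, q_2 = 1*2 + 1 = 3.
  i=3: a_3=3, p_3 = 3*100 + 67 = 367, q_3 = 3*3 + 2 = 11.
  i=4: a_4=3, p_4 = 3*367 + 100 = 1201, q_4 = 3*11 + 3 = 36.
  i=5: a_5=1, p_5 = 1*1201 + 367 = 1568, q_5 = 1*36 + 11 = 47.
  i=6: a_6=8, p_6 = 8*1568 + 1201 = 13745, q_6 = 8*47 + 36 = 412.
  i=7: a_7=1, p_7 = 1*13745 + 1568 = 15313, q_7 = 1*412 + 47 = 459.
  i=8: a_8=3, p_8 = 3*15313 + 13745 = 59684, q_8 = 3*459 + 412 = 1789.
  i=9: a_9=3, p_9 = 3*59684 + 15313 = 194365, q_9 = 3*1789 + 459 = 5826.
  i=10: a_10=1, p_10 = 1*194365 + 59684 = 254049, q_10 = 1*5826 + 1789 = 7615.
  i=11: a_11=2, p_11 = 2*254049 + 194365 = 702463, q_11 = 2*7615 + 5826 = 21056.
Check: 702463^2 - 1113*21056^2 = 493454266369 - 493454266368 = 1, so (x, y) = (702463, 21056) solves the equation, and by the theorem it is the least positive solution.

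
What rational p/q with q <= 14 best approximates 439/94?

14/3

Expand x = 439/94 as a continued fraction with the Euclidean algorithm:
  439 = 4*94 + 63, so a_0 = 4.
  94 = 1*63 + 31, so a_1 = 1.
  63 = 2*31 + 1, so a_2 = 2.
  31 = 31*1 + 0, so a_3 = 31.
so x = [4; 1, 2, 31].
Convergents (p_i = a_i*p_{i-1} + p_{i-2}, q_i = a_i*q_{i-1} + q_{i-2} with p_{-2}=0, p_{-1}=1, q_{-2}=1, q_{-1}=0), until the denominator exceeds 14:
  i=0: a_0=4, p_0 = 4*1 + 0 = 4, q_0 = 4*0 + 1 = 1.
  i=1: a_1=1, p_1 = 1*4 + 1 = 5, q_1 = 1*1 + 0 = 1.
  i=2: a_2=2, p_2 = 2*5 + 4 = 14, q_2 = 2*1 + 1 = 3.
  i=3: a_3=31, p_3 = 31*14 + 5 = 439, q_3 = 31*3 + 1 = 94.
q_3 = 94 > 14, so the last convergent with denominator <= 14 is p_2/q_2 = 14/3.
The closest fraction with denominator <= 14 is either p_2/q_2 or the intermediate fraction (k*p_2 + p_1)/(k*q_2 + q_1) with the largest k >= 1 whose denominator stays <= 14; these approach x as k grows, and every other convergent or intermediate fraction in range is farther away.
Largest k: floor((14 - q_1)/q_2) = floor((14 - 1)/3) = 4.
That gives (4*14 + 5)/(4*3 + 1) = 61/13.
Compare the errors: |x - 14/3| = |439*3 - 14*94|/(94*3) = 1/282, and |x - 61/13| = |439*13 - 61*94|/(94*13) = 27/1222.
Cross-multiplying, 1*1222 = 1222 < 7614 = 27*282, so 1/282 is smaller: the convergent 14/3 is closer to x than 61/13.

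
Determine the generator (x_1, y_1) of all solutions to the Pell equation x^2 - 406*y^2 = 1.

(x, y) = (59468095, 2951352)

First expand sqrt(406) as a continued fraction. With x_i = (sqrt(406) + m_i)/d_i and (m_0, d_0) = (0, 1): a_0 = floor(sqrt(406)) = 20, since 20^2 = 400 <= 406 < 441 = 21^2.
Iterate m_{i+1} = d_i*a_i - m_i, d_{i+1} = (406 - m_{i+1}^2)/d_i, a_{i+1} = floor((a_0 + m_{i+1})/d_{i+1}):
  m_1 = 1*20 - 0 = 20, d_1 = (406 - 20^2)/1 = 6/1 = 6, a_1 = floor((20 + 20)/6) = 6.
  m_2 = 6*6 - 20 = 16, d_2 = (406 - 16^2)/6 = 150/6 = 25, a_2 = floor((20 + 16)/25) = 1.
  m_3 = 25*1 - 16 = 9, d_3 = (406 - 9^2)/25 = 325/25 = 13, a_3 = floor((20 + 9)/13) = 2.
  m_4 = 13*2 - 9 = 17, d_4 = (406 - 17^2)/13 = 117/13 = 9, a_4 = floor((20 + 17)/9) = 4.
  m_5 = 9*4 - 17 = 19, d_5 = (406 - 19^2)/9 = 45/9 = 5, a_5 = floor((20 + 19)/5) = 7.
  m_6 = 5*7 - 19 = 16, d_6 = (406 - 16^2)/5 = 150/5 = 30, a_6 = floor((20 + 16)/30) = 1.
  m_7 = 30*1 - 16 = 14, d_7 = (406 - 14^2)/30 = 210/30 = 7, a_7 = floor((20 + 14)/7) = 4.
  m_8 = 7*4 - 14 = 14, d_8 = (406 - 14^2)/7 = 210/7 = 30, a_8 = floor((20 + 14)/30) = 1.
  m_9 = 30*1 - 14 = 16, d_9 = (406 - 16^2)/30 = 150/30 = 5, a_9 = floor((20 + 16)/5) = 7.
  m_10 = 5*7 - 16 = 19, d_10 = (406 - 19^2)/5 = 45/5 = 9, a_10 = floor((20 + 19)/9) = 4.
  m_11 = 9*4 - 19 = 17, d_11 = (406 - 17^2)/9 = 117/9 = 13, a_11 = floor((20 + 17)/13) = 2.
  m_12 = 13*2 - 17 = 9, d_12 = (406 - 9^2)/13 = 325/13 = 25, a_12 = floor((20 + 9)/25) = 1.
  m_13 = 25*1 - 9 = 16, d_13 = (406 - 16^2)/25 = 150/25 = 6, a_13 = floor((20 + 16)/6) = 6.
  m_14 = 6*6 - 16 = 20, d_14 = (406 - 20^2)/6 = 6/6 = 1, a_14 = floor((20 + 20)/1) = 40.
  m_15 = 1*40 - 20 = 20, d_15 = (406 - 20^2)/1 = 6/1 = 6: (m_15, d_15) = (m_1, d_1) = (20, 6), so from here the quotients repeat a_1, ..., a_14; the period length is 14.
So sqrt(406) = [20; (6, 1, 2, 4, 7, 1, 4, 1, 7, 4, 2, 1, 6, 40)] with period length k = 14.
k is even, so the fundamental solution of x^2 - 406y^2 = 1 is (p_{k-1}, q_{k-1}) = (p_13, q_13); compute convergents through index 13.
Convergents (p_i = a_i*p_{i-1} + p_{i-2}, q_i = a_i*q_{i-1} + q_{i-2} with p_{-2}=0, p_{-1}=1, q_{-2}=1, q_{-1}=0):
  i=0: a_0=20, p_0 = 20*1 + 0 = 20, q_0 = 20*0 + 1 = 1.
  i=1: a_1=6, p_1 = 6*20 + 1 = 121, q_1 = 6*1 + 0 = 6.
  i=2: a_2=1, p_2 = 1*121 + 20 = 141, q_2 = 1*6 + 1 = 7.
  i=3: a_3=2, p_3 = 2*141 + 121 = 403, q_3 = 2*7 + 6 = 20.
  i=4: a_4=4, p_4 = 4*403 + 141 = 1753, q_4 = 4*20 + 7 = 87.
  i=5: a_5=7, p_5 = 7*1753 + 403 = 12674, q_5 = 7*87 + 20 = 629.
  i=6: a_6=1, p_6 = 1*12674 + 1753 = 14427, q_6 = 1*629 + 87 = 716.
  i=7: a_7=4, p_7 = 4*14427 + 12674 = 70382, q_7 = 4*716 + 629 = 3493.
  i=8: a_8=1, p_8 = 1*70382 + 14427 = 84809, q_8 = 1*3493 + 716 = 4209.
  i=9: a_9=7, p_9 = 7*84809 + 70382 = 664045, q_9 = 7*4209 + 3493 = 32956.
  i=10: a_10=4, p_10 = 4*664045 + 84809 = 2740989, q_10 = 4*32956 + 4209 = 136033.
  i=11: a_11=2, p_11 = 2*2740989 + 664045 = 6146023, q_11 = 2*136033 + 32956 = 305022.
  i=12: a_12=1, p_12 = 1*6146023 + 2740989 = 8887012, q_12 = 1*305022 + 136033 = 441055.
  i=13: a_13=6, p_13 = 6*8887012 + 6146023 = 59468095, q_13 = 6*441055 + 305022 = 2951352.
Check: 59468095^2 - 406*2951352^2 = 3536454322929025 - 3536454322929024 = 1, so (x, y) = (59468095, 2951352) solves the equation, and by the theorem it is the least positive solution.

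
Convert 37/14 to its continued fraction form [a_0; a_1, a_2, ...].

Run the Euclidean algorithm on 37 and 14; the successive quotients are the partial quotients a_0, a_1, ... (each step inverts the fractional part left over by the previous one):
  37 = 2*14 + 9, so a_0 = 2.
  14 = 1*9 + 5, so a_1 = 1.
  9 = 1*5 + 4, so a_2 = 1.
  5 = 1*4 + 1, so a_3 = 1.
  4 = 4*1 + 0, so a_4 = 4.
The remainder reaches 0 after 5 divisions, so the expansion has 5 partial quotients, read off in order.

[2; 1, 1, 1, 4]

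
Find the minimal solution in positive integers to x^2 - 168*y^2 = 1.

First expand sqrt(168) as a continued fraction. With x_i = (sqrt(168) + m_i)/d_i and (m_0, d_0) = (0, 1): a_0 = floor(sqrt(168)) = 12, since 12^2 = 144 <= 168 < 169 = 13^2.
Iterate m_{i+1} = d_i*a_i - m_i, d_{i+1} = (168 - m_{i+1}^2)/d_i, a_{i+1} = floor((a_0 + m_{i+1})/d_{i+1}):
  m_1 = 1*12 - 0 = 12, d_1 = (168 - 12^2)/1 = 24/1 = 24, a_1 = floor((12 + 12)/24) = 1.
  m_2 = 24*1 - 12 = 12, d_2 = (168 - 12^2)/24 = 24/24 = 1, a_2 = floor((12 + 12)/1) = 24.
  m_3 = 1*24 - 12 = 12, d_3 = (168 - 12^2)/1 = 24/1 = 24: (m_3, d_3) = (m_1, d_1) = (12, 24), so from here the quotients repeat a_1, a_2; the period length is 2.
So sqrt(168) = [12; (1, 24)] with period length k = 2.
k is even, so the fundamental solution of x^2 - 168y^2 = 1 is (p_{k-1}, q_{k-1}) = (p_1, q_1); compute convergents through index 1.
Convergents (p_i = a_i*p_{i-1} + p_{i-2}, q_i = a_i*q_{i-1} + q_{i-2} with p_{-2}=0, p_{-1}=1, q_{-2}=1, q_{-1}=0):
  i=0: a_0=12, p_0 = 12*1 + 0 = 12, q_0 = 12*0 + 1 = 1.
  i=1: a_1=1, p_1 = 1*12 + 1 = 13, q_1 = 1*1 + 0 = 1.
Check: 13^2 - 168*1^2 = 169 - 168 = 1, so (x, y) = (13, 1) solves the equation, and by the theorem it is the least positive solution.

(x, y) = (13, 1)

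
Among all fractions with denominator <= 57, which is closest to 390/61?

Expand x = 390/61 as a continued fraction with the Euclidean algorithm:
  390 = 6*61 + 24, so a_0 = 6.
  61 = 2*24 + 13, so a_1 = 2.
  24 = 1*13 + 11, so a_2 = 1.
  13 = 1*11 + 2, so a_3 = 1.
  11 = 5*2 + 1, so a_4 = 5.
  2 = 2*1 + 0, so a_5 = 2.
so x = [6; 2, 1, 1, 5, 2].
Convergents (p_i = a_i*p_{i-1} + p_{i-2}, q_i = a_i*q_{i-1} + q_{i-2} with p_{-2}=0, p_{-1}=1, q_{-2}=1, q_{-1}=0), until the denominator exceeds 57:
  i=0: a_0=6, p_0 = 6*1 + 0 = 6, q_0 = 6*0 + 1 = 1.
  i=1: a_1=2, p_1 = 2*6 + 1 = 13, q_1 = 2*1 + 0 = 2.
  i=2: a_2=1, p_2 = 1*13 + 6 = 19, q_2 = 1*2 + 1 = 3.
  i=3: a_3=1, p_3 = 1*19 + 13 = 32, q_3 = 1*3 + 2 = 5.
  i=4: a_4=5, p_4 = 5*32 + 19 = 179, q_4 = 5*5 + 3 = 28.
  i=5: a_5=2, p_5 = 2*179 + 32 = 390, q_5 = 2*28 + 5 = 61.
q_5 = 61 > 57, so the last convergent with denominator <= 57 is p_4/q_4 = 179/28.
The closest fraction with denominator <= 57 is either p_4/q_4 or the intermediate fraction (k*p_4 + p_3)/(k*q_4 + q_3) with the largest k >= 1 whose denominator stays <= 57; these approach x as k grows, and every other convergent or intermediate fraction in range is farther away.
Largest k: floor((57 - q_3)/q_4) = floor((57 - 5)/28) = 1.
That gives (1*179 + 32)/(1*28 + 5) = 211/33.
Compare the errors: |x - 179/28| = |390*28 - 179*61|/(61*28) = 1/1708, and |x - 211/33| = |390*33 - 211*61|/(61*33) = 1/2013.
Cross-multiplying, 1*1708 = 1708 < 2013 = 1*2013, so 1/2013 is smaller: the intermediate fraction 211/33 is closer to x than 179/28.

211/33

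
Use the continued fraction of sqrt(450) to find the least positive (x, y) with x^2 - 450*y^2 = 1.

First expand sqrt(450) as a continued fraction. With x_i = (sqrt(450) + m_i)/d_i and (m_0, d_0) = (0, 1): a_0 = floor(sqrt(450)) = 21, since 21^2 = 441 <= 450 < 484 = 22^2.
Iterate m_{i+1} = d_i*a_i - m_i, d_{i+1} = (450 - m_{i+1}^2)/d_i, a_{i+1} = floor((a_0 + m_{i+1})/d_{i+1}):
  m_1 = 1*21 - 0 = 21, d_1 = (450 - 21^2)/1 = 9/1 = 9, a_1 = floor((21 + 21)/9) = 4.
  m_2 = 9*4 - 21 = 15, d_2 = (450 - 15^2)/9 = 225/9 = 25, a_2 = floor((21 + 15)/25) = 1.
  m_3 = 25*1 - 15 = 10, d_3 = (450 - 10^2)/25 = 350/25 = 14, a_3 = floor((21 + 10)/14) = 2.
  m_4 = 14*2 - 10 = 18, d_4 = (450 - 18^2)/14 = 126/14 = 9, a_4 = floor((21 + 18)/9) = 4.
  m_5 = 9*4 - 18 = 18, d_5 = (450 - 18^2)/9 = 126/9 = 14, a_5 = floor((21 + 18)/14) = 2.
  m_6 = 14*2 - 18 = 10, d_6 = (450 - 10^2)/14 = 350/14 = 25, a_6 = floor((21 + 10)/25) = 1.
  m_7 = 25*1 - 10 = 15, d_7 = (450 - 15^2)/25 = 225/25 = 9, a_7 = floor((21 + 15)/9) = 4.
  m_8 = 9*4 - 15 = 21, d_8 = (450 - 21^2)/9 = 9/9 = 1, a_8 = floor((21 + 21)/1) = 42.
  m_9 = 1*42 - 21 = 21, d_9 = (450 - 21^2)/1 = 9/1 = 9: (m_9, d_9) = (m_1, d_1) = (21, 9), so from here the quotients repeat a_1, ..., a_8; the period length is 8.
So sqrt(450) = [21; (4, 1, 2, 4, 2, 1, 4, 42)] with period length k = 8.
k is even, so the fundamental solution of x^2 - 450y^2 = 1 is (p_{k-1}, q_{k-1}) = (p_7, q_7); compute convergents through index 7.
Convergents (p_i = a_i*p_{i-1} + p_{i-2}, q_i = a_i*q_{i-1} + q_{i-2} with p_{-2}=0, p_{-1}=1, q_{-2}=1, q_{-1}=0):
  i=0: a_0=21, p_0 = 21*1 + 0 = 21, q_0 = 21*0 + 1 = 1.
  i=1: a_1=4, p_1 = 4*21 + 1 = 85, q_1 = 4*1 + 0 = 4.
  i=2: a_2=1, p_2 = 1*85 + 21 = 106, q_2 = 1*4 + 1 = 5.
  i=3: a_3=2, p_3 = 2*106 + 85 = 297, q_3 = 2*5 + 4 = 14.
  i=4: a_4=4, p_4 = 4*297 + 106 = 1294, q_4 = 4*14 + 5 = 61.
  i=5: a_5=2, p_5 = 2*1294 + 297 = 2885, q_5 = 2*61 + 14 = 136.
  i=6: a_6=1, p_6 = 1*2885 + 1294 = 4179, q_6 = 1*136 + 61 = 197.
  i=7: a_7=4, p_7 = 4*4179 + 2885 = 19601, q_7 = 4*197 + 136 = 924.
Check: 19601^2 - 450*924^2 = 384199201 - 384199200 = 1, so (x, y) = (19601, 924) solves the equation, and by the theorem it is the least positive solution.

(x, y) = (19601, 924)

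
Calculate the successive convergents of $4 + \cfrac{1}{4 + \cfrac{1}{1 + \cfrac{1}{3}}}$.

4/1, 17/4, 21/5, 80/19

Using the convergent recurrence p_i = a_i*p_{i-1} + p_{i-2}, q_i = a_i*q_{i-1} + q_{i-2} with p_{-2}=0, p_{-1}=1, q_{-2}=1, q_{-1}=0:
  i=0: a_0=4, p_0 = 4*1 + 0 = 4, q_0 = 4*0 + 1 = 1.
  i=1: a_1=4, p_1 = 4*4 + 1 = 17, q_1 = 4*1 + 0 = 4.
  i=2: a_2=1, p_2 = 1*17 + 4 = 21, q_2 = 1*4 + 1 = 5.
  i=3: a_3=3, p_3 = 3*21 + 17 = 80, q_3 = 3*5 + 4 = 19.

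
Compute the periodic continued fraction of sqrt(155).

[12; (2, 4, 2, 24)]

Write x_i = (sqrt(155) + m_i)/d_i with (m_0, d_0) = (0, 1). a_0 = floor(sqrt(155)) = 12, since 12^2 = 144 <= 155 < 169 = 13^2.
Iterate m_{i+1} = d_i*a_i - m_i, d_{i+1} = (155 - m_{i+1}^2)/d_i, a_{i+1} = floor((a_0 + m_{i+1})/d_{i+1}):
  m_1 = 1*12 - 0 = 12, d_1 = (155 - 12^2)/1 = 11/1 = 11, a_1 = floor((12 + 12)/11) = 2.
  m_2 = 11*2 - 12 = 10, d_2 = (155 - 10^2)/11 = 55/11 = 5, a_2 = floor((12 + 10)/5) = 4.
  m_3 = 5*4 - 10 = 10, d_3 = (155 - 10^2)/5 = 55/5 = 11, a_3 = floor((12 + 10)/11) = 2.
  m_4 = 11*2 - 10 = 12, d_4 = (155 - 12^2)/11 = 11/11 = 1, a_4 = floor((12 + 12)/1) = 24.
  m_5 = 1*24 - 12 = 12, d_5 = (155 - 12^2)/1 = 11/1 = 11: (m_5, d_5) = (m_1, d_1) = (12, 11), so from here the quotients repeat a_1, ..., a_4; the period length is 4.
Hence the expansion of sqrt(155) is a_0 = 12 followed by the repeating block 2, 4, 2, 24 (period 4).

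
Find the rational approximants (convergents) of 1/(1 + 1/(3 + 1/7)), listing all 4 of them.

Using the convergent recurrence p_i = a_i*p_{i-1} + p_{i-2}, q_i = a_i*q_{i-1} + q_{i-2} with p_{-2}=0, p_{-1}=1, q_{-2}=1, q_{-1}=0:
  i=0: a_0=0, p_0 = 0*1 + 0 = 0, q_0 = 0*0 + 1 = 1.
  i=1: a_1=1, p_1 = 1*0 + 1 = 1, q_1 = 1*1 + 0 = 1.
  i=2: a_2=3, p_2 = 3*1 + 0 = 3, q_2 = 3*1 + 1 = 4.
  i=3: a_3=7, p_3 = 7*3 + 1 = 22, q_3 = 7*4 + 1 = 29.

0/1, 1/1, 3/4, 22/29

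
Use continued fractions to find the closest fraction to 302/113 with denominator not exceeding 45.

Expand x = 302/113 as a continued fraction with the Euclidean algorithm:
  302 = 2*113 + 76, so a_0 = 2.
  113 = 1*76 + 37, so a_1 = 1.
  76 = 2*37 + 2, so a_2 = 2.
  37 = 18*2 + 1, so a_3 = 18.
  2 = 2*1 + 0, so a_4 = 2.
so x = [2; 1, 2, 18, 2].
Convergents (p_i = a_i*p_{i-1} + p_{i-2}, q_i = a_i*q_{i-1} + q_{i-2} with p_{-2}=0, p_{-1}=1, q_{-2}=1, q_{-1}=0), until the denominator exceeds 45:
  i=0: a_0=2, p_0 = 2*1 + 0 = 2, q_0 = 2*0 + 1 = 1.
  i=1: a_1=1, p_1 = 1*2 + 1 = 3, q_1 = 1*1 + 0 = 1.
  i=2: a_2=2, p_2 = 2*3 + 2 = 8, q_2 = 2*1 + 1 = 3.
  i=3: a_3=18, p_3 = 18*8 + 3 = 147, q_3 = 18*3 + 1 = 55.
q_3 = 55 > 45, so the last convergent with denominator <= 45 is p_2/q_2 = 8/3.
The closest fraction with denominator <= 45 is either p_2/q_2 or the intermediate fraction (k*p_2 + p_1)/(k*q_2 + q_1) with the largest k >= 1 whose denominator stays <= 45; these approach x as k grows, and every other convergent or intermediate fraction in range is farther away.
Largest k: floor((45 - q_1)/q_2) = floor((45 - 1)/3) = 14.
That gives (14*8 + 3)/(14*3 + 1) = 115/43.
Compare the errors: |x - 8/3| = |302*3 - 8*113|/(113*3) = 2/339, and |x - 115/43| = |302*43 - 115*113|/(113*43) = 9/4859.
Cross-multiplying, 9*339 = 3051 < 9718 = 2*4859, so 9/4859 is smaller: the intermediate fraction 115/43 is closer to x than 8/3.

115/43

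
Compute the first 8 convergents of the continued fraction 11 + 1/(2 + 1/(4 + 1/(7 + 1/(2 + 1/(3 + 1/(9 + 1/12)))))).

11/1, 23/2, 103/9, 744/65, 1591/139, 5517/482, 51244/4477, 620445/54206

Using the convergent recurrence p_i = a_i*p_{i-1} + p_{i-2}, q_i = a_i*q_{i-1} + q_{i-2} with p_{-2}=0, p_{-1}=1, q_{-2}=1, q_{-1}=0:
  i=0: a_0=11, p_0 = 11*1 + 0 = 11, q_0 = 11*0 + 1 = 1.
  i=1: a_1=2, p_1 = 2*11 + 1 = 23, q_1 = 2*1 + 0 = 2.
  i=2: a_2=4, p_2 = 4*23 + 11 = 103, q_2 = 4*2 + 1 = 9.
  i=3: a_3=7, p_3 = 7*103 + 23 = 744, q_3 = 7*9 + 2 = 65.
  i=4: a_4=2, p_4 = 2*744 + 103 = 1591, q_4 = 2*65 + 9 = 139.
  i=5: a_5=3, p_5 = 3*1591 + 744 = 5517, q_5 = 3*139 + 65 = 482.
  i=6: a_6=9, p_6 = 9*5517 + 1591 = 51244, q_6 = 9*482 + 139 = 4477.
  i=7: a_7=12, p_7 = 12*51244 + 5517 = 620445, q_7 = 12*4477 + 482 = 54206.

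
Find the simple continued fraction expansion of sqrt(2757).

Write x_i = (sqrt(2757) + m_i)/d_i with (m_0, d_0) = (0, 1). a_0 = floor(sqrt(2757)) = 52, since 52^2 = 2704 <= 2757 < 2809 = 53^2.
Iterate m_{i+1} = d_i*a_i - m_i, d_{i+1} = (2757 - m_{i+1}^2)/d_i, a_{i+1} = floor((a_0 + m_{i+1})/d_{i+1}):
  m_1 = 1*52 - 0 = 52, d_1 = (2757 - 52^2)/1 = 53/1 = 53, a_1 = floor((52 + 52)/53) = 1.
  m_2 = 53*1 - 52 = 1, d_2 = (2757 - 1^2)/53 = 2756/53 = 52, a_2 = floor((52 + 1)/52) = 1.
  m_3 = 52*1 - 1 = 51, d_3 = (2757 - 51^2)/52 = 156/52 = 3, a_3 = floor((52 + 51)/3) = 34.
  m_4 = 3*34 - 51 = 51, d_4 = (2757 - 51^2)/3 = 156/3 = 52, a_4 = floor((52 + 51)/52) = 1.
  m_5 = 52*1 - 51 = 1, d_5 = (2757 - 1^2)/52 = 2756/52 = 53, a_5 = floor((52 + 1)/53) = 1.
  m_6 = 53*1 - 1 = 52, d_6 = (2757 - 52^2)/53 = 53/53 = 1, a_6 = floor((52 + 52)/1) = 104.
  m_7 = 1*104 - 52 = 52, d_7 = (2757 - 52^2)/1 = 53/1 = 53: (m_7, d_7) = (m_1, d_1) = (52, 53), so from here the quotients repeat a_1, ..., a_6; the period length is 6.
Hence the expansion of sqrt(2757) is a_0 = 52 followed by the repeating block 1, 1, 34, 1, 1, 104 (period 6).

[52; (1, 1, 34, 1, 1, 104)]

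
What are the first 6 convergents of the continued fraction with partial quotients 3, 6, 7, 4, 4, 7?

Using the convergent recurrence p_i = a_i*p_{i-1} + p_{i-2}, q_i = a_i*q_{i-1} + q_{i-2} with p_{-2}=0, p_{-1}=1, q_{-2}=1, q_{-1}=0:
  i=0: a_0=3, p_0 = 3*1 + 0 = 3, q_0 = 3*0 + 1 = 1.
  i=1: a_1=6, p_1 = 6*3 + 1 = 19, q_1 = 6*1 + 0 = 6.
  i=2: a_2=7, p_2 = 7*19 + 3 = 136, q_2 = 7*6 + 1 = 43.
  i=3: a_3=4, p_3 = 4*136 + 19 = 563, q_3 = 4*43 + 6 = 178.
  i=4: a_4=4, p_4 = 4*563 + 136 = 2388, q_4 = 4*178 + 43 = 755.
  i=5: a_5=7, p_5 = 7*2388 + 563 = 17279, q_5 = 7*755 + 178 = 5463.

3/1, 19/6, 136/43, 563/178, 2388/755, 17279/5463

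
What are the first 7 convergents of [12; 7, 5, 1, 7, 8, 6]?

12/1, 85/7, 437/36, 522/43, 4091/337, 33250/2739, 203591/16771

Using the convergent recurrence p_i = a_i*p_{i-1} + p_{i-2}, q_i = a_i*q_{i-1} + q_{i-2} with p_{-2}=0, p_{-1}=1, q_{-2}=1, q_{-1}=0:
  i=0: a_0=12, p_0 = 12*1 + 0 = 12, q_0 = 12*0 + 1 = 1.
  i=1: a_1=7, p_1 = 7*12 + 1 = 85, q_1 = 7*1 + 0 = 7.
  i=2: a_2=5, p_2 = 5*85 + 12 = 437, q_2 = 5*7 + 1 = 36.
  i=3: a_3=1, p_3 = 1*437 + 85 = 522, q_3 = 1*36 + 7 = 43.
  i=4: a_4=7, p_4 = 7*522 + 437 = 4091, q_4 = 7*43 + 36 = 337.
  i=5: a_5=8, p_5 = 8*4091 + 522 = 33250, q_5 = 8*337 + 43 = 2739.
  i=6: a_6=6, p_6 = 6*33250 + 4091 = 203591, q_6 = 6*2739 + 337 = 16771.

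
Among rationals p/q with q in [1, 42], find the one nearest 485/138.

Expand x = 485/138 as a continued fraction with the Euclidean algorithm:
  485 = 3*138 + 71, so a_0 = 3.
  138 = 1*71 + 67, so a_1 = 1.
  71 = 1*67 + 4, so a_2 = 1.
  67 = 16*4 + 3, so a_3 = 16.
  4 = 1*3 + 1, so a_4 = 1.
  3 = 3*1 + 0, so a_5 = 3.
so x = [3; 1, 1, 16, 1, 3].
Convergents (p_i = a_i*p_{i-1} + p_{i-2}, q_i = a_i*q_{i-1} + q_{i-2} with p_{-2}=0, p_{-1}=1, q_{-2}=1, q_{-1}=0), until the denominator exceeds 42:
  i=0: a_0=3, p_0 = 3*1 + 0 = 3, q_0 = 3*0 + 1 = 1.
  i=1: a_1=1, p_1 = 1*3 + 1 = 4, q_1 = 1*1 + 0 = 1.
  i=2: a_2=1, p_2 = 1*4 + 3 = 7, q_2 = 1*1 + 1 = 2.
  i=3: a_3=16, p_3 = 16*7 + 4 = 116, q_3 = 16*2 + 1 = 33.
  i=4: a_4=1, p_4 = 1*116 + 7 = 123, q_4 = 1*33 + 2 = 35.
  i=5: a_5=3, p_5 = 3*123 + 116 = 485, q_5 = 3*35 + 33 = 138.
q_5 = 138 > 42, so the last convergent with denominator <= 42 is p_4/q_4 = 123/35.
The closest fraction with denominator <= 42 is either p_4/q_4 or the intermediate fraction (k*p_4 + p_3)/(k*q_4 + q_3) with the largest k >= 1 whose denominator stays <= 42; these approach x as k grows, and every other convergent or intermediate fraction in range is farther away.
Largest k: floor((42 - q_3)/q_4) = floor((42 - 33)/35) = 0.
Since k = 0, no intermediate fraction beyond p_4/q_4 has denominator <= 42, so the convergent 123/35 is the closest (its error is |485*35 - 123*138|/(138*35) = 1/4830).

123/35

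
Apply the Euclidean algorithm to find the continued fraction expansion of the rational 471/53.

Run the Euclidean algorithm on 471 and 53; the successive quotients are the partial quotients a_0, a_1, ... (each step inverts the fractional part left over by the previous one):
  471 = 8*53 + 47, so a_0 = 8.
  53 = 1*47 + 6, so a_1 = 1.
  47 = 7*6 + 5, so a_2 = 7.
  6 = 1*5 + 1, so a_3 = 1.
  5 = 5*1 + 0, so a_4 = 5.
The remainder reaches 0 after 5 divisions, so the expansion has 5 partial quotients, read off in order.

[8; 1, 7, 1, 5]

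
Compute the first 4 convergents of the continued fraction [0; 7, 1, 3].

0/1, 1/7, 1/8, 4/31

Using the convergent recurrence p_i = a_i*p_{i-1} + p_{i-2}, q_i = a_i*q_{i-1} + q_{i-2} with p_{-2}=0, p_{-1}=1, q_{-2}=1, q_{-1}=0:
  i=0: a_0=0, p_0 = 0*1 + 0 = 0, q_0 = 0*0 + 1 = 1.
  i=1: a_1=7, p_1 = 7*0 + 1 = 1, q_1 = 7*1 + 0 = 7.
  i=2: a_2=1, p_2 = 1*1 + 0 = 1, q_2 = 1*7 + 1 = 8.
  i=3: a_3=3, p_3 = 3*1 + 1 = 4, q_3 = 3*8 + 7 = 31.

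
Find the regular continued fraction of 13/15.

[0; 1, 6, 2]

Run the Euclidean algorithm on 13 and 15; the successive quotients are the partial quotients a_0, a_1, ... (each step inverts the fractional part left over by the previous one):
  13 = 0*15 + 13, so a_0 = 0.
  15 = 1*13 + 2, so a_1 = 1.
  13 = 6*2 + 1, so a_2 = 6.
  2 = 2*1 + 0, so a_3 = 2.
The remainder reaches 0 after 4 divisions, so the expansion has 4 partial quotients, read off in order.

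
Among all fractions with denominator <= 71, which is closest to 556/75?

341/46

Expand x = 556/75 as a continued fraction with the Euclidean algorithm:
  556 = 7*75 + 31, so a_0 = 7.
  75 = 2*31 + 13, so a_1 = 2.
  31 = 2*13 + 5, so a_2 = 2.
  13 = 2*5 + 3, so a_3 = 2.
  5 = 1*3 + 2, so a_4 = 1.
  3 = 1*2 + 1, so a_5 = 1.
  2 = 2*1 + 0, so a_6 = 2.
so x = [7; 2, 2, 2, 1, 1, 2].
Convergents (p_i = a_i*p_{i-1} + p_{i-2}, q_i = a_i*q_{i-1} + q_{i-2} with p_{-2}=0, p_{-1}=1, q_{-2}=1, q_{-1}=0), until the denominator exceeds 71:
  i=0: a_0=7, p_0 = 7*1 + 0 = 7, q_0 = 7*0 + 1 = 1.
  i=1: a_1=2, p_1 = 2*7 + 1 = 15, q_1 = 2*1 + 0 = 2.
  i=2: a_2=2, p_2 = 2*15 + 7 = 37, q_2 = 2*2 + 1 = 5.
  i=3: a_3=2, p_3 = 2*37 + 15 = 89, q_3 = 2*5 + 2 = 12.
  i=4: a_4=1, p_4 = 1*89 + 37 = 126, q_4 = 1*12 + 5 = 17.
  i=5: a_5=1, p_5 = 1*126 + 89 = 215, q_5 = 1*17 + 12 = 29.
  i=6: a_6=2, p_6 = 2*215 + 126 = 556, q_6 = 2*29 + 17 = 75.
q_6 = 75 > 71, so the last convergent with denominator <= 71 is p_5/q_5 = 215/29.
The closest fraction with denominator <= 71 is either p_5/q_5 or the intermediate fraction (k*p_5 + p_4)/(k*q_5 + q_4) with the largest k >= 1 whose denominator stays <= 71; these approach x as k grows, and every other convergent or intermediate fraction in range is farther away.
Largest k: floor((71 - q_4)/q_5) = floor((71 - 17)/29) = 1.
That gives (1*215 + 126)/(1*29 + 17) = 341/46.
Compare the errors: |x - 215/29| = |556*29 - 215*75|/(75*29) = 1/2175, and |x - 341/46| = |556*46 - 341*75|/(75*46) = 1/3450.
Cross-multiplying, 1*2175 = 2175 < 3450 = 1*3450, so 1/3450 is smaller: the intermediate fraction 341/46 is closer to x than 215/29.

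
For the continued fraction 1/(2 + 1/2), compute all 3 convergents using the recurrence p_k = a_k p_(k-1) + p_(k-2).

Using the convergent recurrence p_i = a_i*p_{i-1} + p_{i-2}, q_i = a_i*q_{i-1} + q_{i-2} with p_{-2}=0, p_{-1}=1, q_{-2}=1, q_{-1}=0:
  i=0: a_0=0, p_0 = 0*1 + 0 = 0, q_0 = 0*0 + 1 = 1.
  i=1: a_1=2, p_1 = 2*0 + 1 = 1, q_1 = 2*1 + 0 = 2.
  i=2: a_2=2, p_2 = 2*1 + 0 = 2, q_2 = 2*2 + 1 = 5.

0/1, 1/2, 2/5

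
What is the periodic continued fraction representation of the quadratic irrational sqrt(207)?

Write x_i = (sqrt(207) + m_i)/d_i with (m_0, d_0) = (0, 1). a_0 = floor(sqrt(207)) = 14, since 14^2 = 196 <= 207 < 225 = 15^2.
Iterate m_{i+1} = d_i*a_i - m_i, d_{i+1} = (207 - m_{i+1}^2)/d_i, a_{i+1} = floor((a_0 + m_{i+1})/d_{i+1}):
  m_1 = 1*14 - 0 = 14, d_1 = (207 - 14^2)/1 = 11/1 = 11, a_1 = floor((14 + 14)/11) = 2.
  m_2 = 11*2 - 14 = 8, d_2 = (207 - 8^2)/11 = 143/11 = 13, a_2 = floor((14 + 8)/13) = 1.
  m_3 = 13*1 - 8 = 5, d_3 = (207 - 5^2)/13 = 182/13 = 14, a_3 = floor((14 + 5)/14) = 1.
  m_4 = 14*1 - 5 = 9, d_4 = (207 - 9^2)/14 = 126/14 = 9, a_4 = floor((14 + 9)/9) = 2.
  m_5 = 9*2 - 9 = 9, d_5 = (207 - 9^2)/9 = 126/9 = 14, a_5 = floor((14 + 9)/14) = 1.
  m_6 = 14*1 - 9 = 5, d_6 = (207 - 5^2)/14 = 182/14 = 13, a_6 = floor((14 + 5)/13) = 1.
  m_7 = 13*1 - 5 = 8, d_7 = (207 - 8^2)/13 = 143/13 = 11, a_7 = floor((14 + 8)/11) = 2.
  m_8 = 11*2 - 8 = 14, d_8 = (207 - 14^2)/11 = 11/11 = 1, a_8 = floor((14 + 14)/1) = 28.
  m_9 = 1*28 - 14 = 14, d_9 = (207 - 14^2)/1 = 11/1 = 11: (m_9, d_9) = (m_1, d_1) = (14, 11), so from here the quotients repeat a_1, ..., a_8; the period length is 8.
Hence the expansion of sqrt(207) is a_0 = 14 followed by the repeating block 2, 1, 1, 2, 1, 1, 2, 28 (period 8).

[14; (2, 1, 1, 2, 1, 1, 2, 28)]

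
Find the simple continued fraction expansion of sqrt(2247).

[47; (2, 2, 15, 2, 2, 94)]

Write x_i = (sqrt(2247) + m_i)/d_i with (m_0, d_0) = (0, 1). a_0 = floor(sqrt(2247)) = 47, since 47^2 = 2209 <= 2247 < 2304 = 48^2.
Iterate m_{i+1} = d_i*a_i - m_i, d_{i+1} = (2247 - m_{i+1}^2)/d_i, a_{i+1} = floor((a_0 + m_{i+1})/d_{i+1}):
  m_1 = 1*47 - 0 = 47, d_1 = (2247 - 47^2)/1 = 38/1 = 38, a_1 = floor((47 + 47)/38) = 2.
  m_2 = 38*2 - 47 = 29, d_2 = (2247 - 29^2)/38 = 1406/38 = 37, a_2 = floor((47 + 29)/37) = 2.
  m_3 = 37*2 - 29 = 45, d_3 = (2247 - 45^2)/37 = 222/37 = 6, a_3 = floor((47 + 45)/6) = 15.
  m_4 = 6*15 - 45 = 45, d_4 = (2247 - 45^2)/6 = 222/6 = 37, a_4 = floor((47 + 45)/37) = 2.
  m_5 = 37*2 - 45 = 29, d_5 = (2247 - 29^2)/37 = 1406/37 = 38, a_5 = floor((47 + 29)/38) = 2.
  m_6 = 38*2 - 29 = 47, d_6 = (2247 - 47^2)/38 = 38/38 = 1, a_6 = floor((47 + 47)/1) = 94.
  m_7 = 1*94 - 47 = 47, d_7 = (2247 - 47^2)/1 = 38/1 = 38: (m_7, d_7) = (m_1, d_1) = (47, 38), so from here the quotients repeat a_1, ..., a_6; the period length is 6.
Hence the expansion of sqrt(2247) is a_0 = 47 followed by the repeating block 2, 2, 15, 2, 2, 94 (period 6).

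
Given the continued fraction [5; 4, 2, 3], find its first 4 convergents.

Using the convergent recurrence p_i = a_i*p_{i-1} + p_{i-2}, q_i = a_i*q_{i-1} + q_{i-2} with p_{-2}=0, p_{-1}=1, q_{-2}=1, q_{-1}=0:
  i=0: a_0=5, p_0 = 5*1 + 0 = 5, q_0 = 5*0 + 1 = 1.
  i=1: a_1=4, p_1 = 4*5 + 1 = 21, q_1 = 4*1 + 0 = 4.
  i=2: a_2=2, p_2 = 2*21 + 5 = 47, q_2 = 2*4 + 1 = 9.
  i=3: a_3=3, p_3 = 3*47 + 21 = 162, q_3 = 3*9 + 4 = 31.

5/1, 21/4, 47/9, 162/31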